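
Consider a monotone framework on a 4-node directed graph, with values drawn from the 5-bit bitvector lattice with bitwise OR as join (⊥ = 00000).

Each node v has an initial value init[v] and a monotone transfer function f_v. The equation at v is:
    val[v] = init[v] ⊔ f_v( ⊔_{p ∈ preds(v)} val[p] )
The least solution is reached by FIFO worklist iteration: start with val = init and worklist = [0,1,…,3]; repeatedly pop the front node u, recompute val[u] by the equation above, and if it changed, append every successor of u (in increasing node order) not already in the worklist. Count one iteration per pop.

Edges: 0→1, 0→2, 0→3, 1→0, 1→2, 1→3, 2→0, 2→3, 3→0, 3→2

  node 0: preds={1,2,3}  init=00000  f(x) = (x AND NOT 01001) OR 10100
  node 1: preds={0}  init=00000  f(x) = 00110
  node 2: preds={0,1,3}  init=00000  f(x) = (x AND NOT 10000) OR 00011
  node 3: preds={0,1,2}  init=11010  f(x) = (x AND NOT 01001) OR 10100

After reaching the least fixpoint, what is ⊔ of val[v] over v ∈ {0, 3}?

11110

Iteration log — 6 steps:
  step 1. node 0  ⊔preds=11010  new=10110  old=00000  +wl: 
  step 2. node 1  ⊔preds=10110  new=00110  old=00000  +wl: 0
  step 3. node 2  ⊔preds=11110  new=01111  old=00000  +wl: 
  step 4. node 3  ⊔preds=11111  new=11110  old=11010  +wl: 2
  step 5. node 0  ⊔preds=11111  new=10110  stable
  step 6. node 2  ⊔preds=11110  new=01111  stable

Least fixpoint reached:
  node 0: 10110
  node 1: 00110
  node 2: 01111
  node 3: 11110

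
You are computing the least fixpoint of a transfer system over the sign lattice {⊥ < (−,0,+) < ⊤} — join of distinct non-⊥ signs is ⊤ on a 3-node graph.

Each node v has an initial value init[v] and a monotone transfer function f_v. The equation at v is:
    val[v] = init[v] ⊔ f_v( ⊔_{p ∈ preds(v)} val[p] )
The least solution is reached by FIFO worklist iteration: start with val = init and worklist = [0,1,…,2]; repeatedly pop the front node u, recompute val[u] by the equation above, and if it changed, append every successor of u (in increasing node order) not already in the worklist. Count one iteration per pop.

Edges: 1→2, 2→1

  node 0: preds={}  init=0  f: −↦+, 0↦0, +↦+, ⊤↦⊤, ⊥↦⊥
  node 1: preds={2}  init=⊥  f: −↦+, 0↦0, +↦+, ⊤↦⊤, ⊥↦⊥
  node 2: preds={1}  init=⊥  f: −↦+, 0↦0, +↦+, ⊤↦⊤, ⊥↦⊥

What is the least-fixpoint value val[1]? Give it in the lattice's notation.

⊥

Trace (3 dequeues):
  [1] u=0 | in ⊥ | out 0 | ==
  [2] u=1 | in ⊥ | out ⊥ | ==
  [3] u=2 | in ⊥ | out ⊥ | ==

Converged values:
  [0] 0
  [1] ⊥
  [2] ⊥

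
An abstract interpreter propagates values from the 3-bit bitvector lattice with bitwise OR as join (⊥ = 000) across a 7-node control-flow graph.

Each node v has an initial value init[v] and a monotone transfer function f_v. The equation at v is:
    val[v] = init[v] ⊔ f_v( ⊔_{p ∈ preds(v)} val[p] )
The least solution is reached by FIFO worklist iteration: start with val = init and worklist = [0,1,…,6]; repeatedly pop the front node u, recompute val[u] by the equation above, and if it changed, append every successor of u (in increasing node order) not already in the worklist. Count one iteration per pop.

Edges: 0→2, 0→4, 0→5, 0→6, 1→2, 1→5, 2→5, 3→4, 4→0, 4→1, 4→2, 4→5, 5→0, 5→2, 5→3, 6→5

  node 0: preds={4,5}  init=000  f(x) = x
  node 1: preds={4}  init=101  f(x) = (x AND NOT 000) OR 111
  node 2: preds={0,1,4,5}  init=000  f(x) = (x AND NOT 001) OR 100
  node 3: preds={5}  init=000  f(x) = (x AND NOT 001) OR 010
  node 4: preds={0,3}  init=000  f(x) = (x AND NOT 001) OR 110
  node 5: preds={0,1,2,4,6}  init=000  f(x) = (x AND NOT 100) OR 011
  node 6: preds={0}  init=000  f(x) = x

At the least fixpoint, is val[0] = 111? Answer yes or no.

Iteration log — 15 steps:
  step 1. node 0  ⊔preds=000  new=000  stable
  step 2. node 1  ⊔preds=000  new=111  old=101  +wl: 
  step 3. node 2  ⊔preds=111  new=110  old=000  +wl: 
  step 4. node 3  ⊔preds=000  new=010  old=000  +wl: 
  step 5. node 4  ⊔preds=010  new=110  old=000  +wl: 0,1,2
  step 6. node 5  ⊔preds=111  new=011  old=000  +wl: 3
  step 7. node 6  ⊔preds=000  new=000  stable
  step 8. node 0  ⊔preds=111  new=111  old=000  +wl: 4,5,6
  step 9. node 1  ⊔preds=110  new=111  stable
  step 10. node 2  ⊔preds=111  new=110  stable
  step 11. node 3  ⊔preds=011  new=010  stable
  step 12. node 4  ⊔preds=111  new=110  stable
  step 13. node 5  ⊔preds=111  new=011  stable
  step 14. node 6  ⊔preds=111  new=111  old=000  +wl: 5
  step 15. node 5  ⊔preds=111  new=011  stable

Least fixpoint reached:
  node 0: 111
  node 1: 111
  node 2: 110
  node 3: 010
  node 4: 110
  node 5: 011
  node 6: 111

yes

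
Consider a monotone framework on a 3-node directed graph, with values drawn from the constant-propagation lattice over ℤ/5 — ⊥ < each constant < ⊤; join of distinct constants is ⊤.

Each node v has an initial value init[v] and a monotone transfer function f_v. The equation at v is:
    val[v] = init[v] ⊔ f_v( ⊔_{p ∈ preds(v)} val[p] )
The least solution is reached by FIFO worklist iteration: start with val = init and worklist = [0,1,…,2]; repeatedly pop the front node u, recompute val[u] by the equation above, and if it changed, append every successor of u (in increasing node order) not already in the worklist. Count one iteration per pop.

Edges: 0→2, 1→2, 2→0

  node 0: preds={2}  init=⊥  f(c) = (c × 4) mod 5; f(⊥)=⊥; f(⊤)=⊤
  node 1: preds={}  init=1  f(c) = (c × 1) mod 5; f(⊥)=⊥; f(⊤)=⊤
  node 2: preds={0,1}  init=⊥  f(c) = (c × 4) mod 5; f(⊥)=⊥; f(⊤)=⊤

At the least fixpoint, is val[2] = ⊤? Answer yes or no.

Worklist (5 pops):
  #1 pop 0: in=⊥ → ⊥ (no change)
  #2 pop 1: in=⊥ → 1 (no change)
  #3 pop 2: in=1 → 4 (was ⊥); enqueue [0]
  #4 pop 0: in=4 → 1 (was ⊥); enqueue [2]
  #5 pop 2: in=1 → 4 (no change)

Fixpoint:
  val[0] = 1
  val[1] = 1
  val[2] = 4

no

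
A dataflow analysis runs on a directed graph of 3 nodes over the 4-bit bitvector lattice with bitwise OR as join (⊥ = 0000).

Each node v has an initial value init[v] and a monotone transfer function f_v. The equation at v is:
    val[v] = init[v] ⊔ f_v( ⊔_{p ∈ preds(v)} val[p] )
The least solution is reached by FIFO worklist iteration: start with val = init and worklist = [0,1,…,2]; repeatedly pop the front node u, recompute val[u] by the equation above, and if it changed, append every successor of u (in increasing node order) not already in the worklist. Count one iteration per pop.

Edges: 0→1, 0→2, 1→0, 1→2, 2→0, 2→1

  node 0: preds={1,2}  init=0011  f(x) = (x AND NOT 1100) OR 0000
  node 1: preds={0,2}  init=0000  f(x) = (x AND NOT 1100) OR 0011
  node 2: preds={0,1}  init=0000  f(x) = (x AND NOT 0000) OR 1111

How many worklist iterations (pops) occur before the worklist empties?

5

Iteration log — 5 steps:
  step 1. node 0  ⊔preds=0000  new=0011  stable
  step 2. node 1  ⊔preds=0011  new=0011  old=0000  +wl: 0
  step 3. node 2  ⊔preds=0011  new=1111  old=0000  +wl: 1
  step 4. node 0  ⊔preds=1111  new=0011  stable
  step 5. node 1  ⊔preds=1111  new=0011  stable

Least fixpoint reached:
  node 0: 0011
  node 1: 0011
  node 2: 1111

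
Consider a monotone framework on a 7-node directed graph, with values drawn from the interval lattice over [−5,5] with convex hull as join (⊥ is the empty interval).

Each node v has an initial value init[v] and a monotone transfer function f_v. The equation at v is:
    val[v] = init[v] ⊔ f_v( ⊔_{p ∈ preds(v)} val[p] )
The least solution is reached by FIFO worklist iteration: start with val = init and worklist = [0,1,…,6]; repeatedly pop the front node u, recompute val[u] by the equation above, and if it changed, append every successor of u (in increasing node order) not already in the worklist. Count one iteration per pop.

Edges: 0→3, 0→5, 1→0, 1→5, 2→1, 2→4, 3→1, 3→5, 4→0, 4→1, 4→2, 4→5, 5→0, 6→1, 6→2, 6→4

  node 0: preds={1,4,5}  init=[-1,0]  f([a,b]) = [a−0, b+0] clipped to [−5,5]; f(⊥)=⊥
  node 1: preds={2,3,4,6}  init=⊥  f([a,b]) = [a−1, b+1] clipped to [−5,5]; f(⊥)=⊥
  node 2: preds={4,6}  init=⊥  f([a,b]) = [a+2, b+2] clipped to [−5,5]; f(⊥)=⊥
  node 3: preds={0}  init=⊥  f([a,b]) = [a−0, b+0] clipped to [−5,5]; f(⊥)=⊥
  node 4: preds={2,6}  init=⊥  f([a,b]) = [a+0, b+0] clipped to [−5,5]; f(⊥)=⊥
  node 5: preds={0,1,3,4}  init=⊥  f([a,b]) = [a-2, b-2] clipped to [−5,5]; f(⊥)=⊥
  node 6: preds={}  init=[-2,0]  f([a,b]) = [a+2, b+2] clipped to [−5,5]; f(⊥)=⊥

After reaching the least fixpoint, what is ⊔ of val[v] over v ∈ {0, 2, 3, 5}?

[-5,5]

Iteration log — 28 steps:
  step 1. node 0  ⊔preds=⊥  new=[-1,0]  stable
  step 2. node 1  ⊔preds=[-2,0]  new=[-3,1]  old=⊥  +wl: 0
  step 3. node 2  ⊔preds=[-2,0]  new=[0,2]  old=⊥  +wl: 1
  step 4. node 3  ⊔preds=[-1,0]  new=[-1,0]  old=⊥  +wl: 
  step 5. node 4  ⊔preds=[-2,2]  new=[-2,2]  old=⊥  +wl: 2
  step 6. node 5  ⊔preds=[-3,2]  new=[-5,0]  old=⊥  +wl: 
  step 7. node 6  ⊔preds=⊥  new=[-2,0]  stable
  step 8. node 0  ⊔preds=[-5,2]  new=[-5,2]  old=[-1,0]  +wl: 3,5
  step 9. node 1  ⊔preds=[-2,2]  new=[-3,3]  old=[-3,1]  +wl: 0
  step 10. node 2  ⊔preds=[-2,2]  new=[0,4]  old=[0,2]  +wl: 1,4
  step 11. node 3  ⊔preds=[-5,2]  new=[-5,2]  old=[-1,0]  +wl: 
  step 12. node 5  ⊔preds=[-5,3]  new=[-5,1]  old=[-5,0]  +wl: 
  step 13. node 0  ⊔preds=[-5,3]  new=[-5,3]  old=[-5,2]  +wl: 3,5
  step 14. node 1  ⊔preds=[-5,4]  new=[-5,5]  old=[-3,3]  +wl: 0
  step 15. node 4  ⊔preds=[-2,4]  new=[-2,4]  old=[-2,2]  +wl: 1,2
  step 16. node 3  ⊔preds=[-5,3]  new=[-5,3]  old=[-5,2]  +wl: 
  step 17. node 5  ⊔preds=[-5,5]  new=[-5,3]  old=[-5,1]  +wl: 
  step 18. node 0  ⊔preds=[-5,5]  new=[-5,5]  old=[-5,3]  +wl: 3,5
  step 19. node 1  ⊔preds=[-5,4]  new=[-5,5]  stable
  step 20. node 2  ⊔preds=[-2,4]  new=[0,5]  old=[0,4]  +wl: 1,4
  step 21. node 3  ⊔preds=[-5,5]  new=[-5,5]  old=[-5,3]  +wl: 
  step 22. node 5  ⊔preds=[-5,5]  new=[-5,3]  stable
  step 23. node 1  ⊔preds=[-5,5]  new=[-5,5]  stable
  step 24. node 4  ⊔preds=[-2,5]  new=[-2,5]  old=[-2,4]  +wl: 0,1,2,5
  step 25. node 0  ⊔preds=[-5,5]  new=[-5,5]  stable
  step 26. node 1  ⊔preds=[-5,5]  new=[-5,5]  stable
  step 27. node 2  ⊔preds=[-2,5]  new=[0,5]  stable
  step 28. node 5  ⊔preds=[-5,5]  new=[-5,3]  stable

Least fixpoint reached:
  node 0: [-5,5]
  node 1: [-5,5]
  node 2: [0,5]
  node 3: [-5,5]
  node 4: [-2,5]
  node 5: [-5,3]
  node 6: [-2,0]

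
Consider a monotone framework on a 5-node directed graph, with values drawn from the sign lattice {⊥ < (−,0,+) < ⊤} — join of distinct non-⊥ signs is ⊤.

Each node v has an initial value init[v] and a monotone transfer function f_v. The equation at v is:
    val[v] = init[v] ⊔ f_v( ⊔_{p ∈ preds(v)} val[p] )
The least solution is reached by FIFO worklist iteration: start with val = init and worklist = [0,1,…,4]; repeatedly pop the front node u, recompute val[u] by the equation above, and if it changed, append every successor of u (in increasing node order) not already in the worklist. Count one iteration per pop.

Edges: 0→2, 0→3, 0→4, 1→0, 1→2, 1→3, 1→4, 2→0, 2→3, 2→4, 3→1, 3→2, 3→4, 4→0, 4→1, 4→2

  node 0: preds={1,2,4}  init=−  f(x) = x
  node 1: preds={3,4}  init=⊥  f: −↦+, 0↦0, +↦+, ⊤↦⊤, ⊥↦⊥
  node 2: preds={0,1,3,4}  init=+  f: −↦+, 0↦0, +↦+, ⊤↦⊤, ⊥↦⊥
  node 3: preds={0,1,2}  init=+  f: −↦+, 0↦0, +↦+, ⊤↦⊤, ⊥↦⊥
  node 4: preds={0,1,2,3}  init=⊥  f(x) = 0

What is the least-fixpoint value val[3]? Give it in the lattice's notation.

⊤

Worklist (11 pops):
  #1 pop 0: in=+ → ⊤ (was −); enqueue []
  #2 pop 1: in=+ → + (was ⊥); enqueue [0]
  #3 pop 2: in=⊤ → ⊤ (was +); enqueue []
  #4 pop 3: in=⊤ → ⊤ (was +); enqueue [1,2]
  #5 pop 4: in=⊤ → 0 (was ⊥); enqueue []
  #6 pop 0: in=⊤ → ⊤ (no change)
  #7 pop 1: in=⊤ → ⊤ (was +); enqueue [0,3,4]
  #8 pop 2: in=⊤ → ⊤ (no change)
  #9 pop 0: in=⊤ → ⊤ (no change)
  #10 pop 3: in=⊤ → ⊤ (no change)
  #11 pop 4: in=⊤ → 0 (no change)

Fixpoint:
  val[0] = ⊤
  val[1] = ⊤
  val[2] = ⊤
  val[3] = ⊤
  val[4] = 0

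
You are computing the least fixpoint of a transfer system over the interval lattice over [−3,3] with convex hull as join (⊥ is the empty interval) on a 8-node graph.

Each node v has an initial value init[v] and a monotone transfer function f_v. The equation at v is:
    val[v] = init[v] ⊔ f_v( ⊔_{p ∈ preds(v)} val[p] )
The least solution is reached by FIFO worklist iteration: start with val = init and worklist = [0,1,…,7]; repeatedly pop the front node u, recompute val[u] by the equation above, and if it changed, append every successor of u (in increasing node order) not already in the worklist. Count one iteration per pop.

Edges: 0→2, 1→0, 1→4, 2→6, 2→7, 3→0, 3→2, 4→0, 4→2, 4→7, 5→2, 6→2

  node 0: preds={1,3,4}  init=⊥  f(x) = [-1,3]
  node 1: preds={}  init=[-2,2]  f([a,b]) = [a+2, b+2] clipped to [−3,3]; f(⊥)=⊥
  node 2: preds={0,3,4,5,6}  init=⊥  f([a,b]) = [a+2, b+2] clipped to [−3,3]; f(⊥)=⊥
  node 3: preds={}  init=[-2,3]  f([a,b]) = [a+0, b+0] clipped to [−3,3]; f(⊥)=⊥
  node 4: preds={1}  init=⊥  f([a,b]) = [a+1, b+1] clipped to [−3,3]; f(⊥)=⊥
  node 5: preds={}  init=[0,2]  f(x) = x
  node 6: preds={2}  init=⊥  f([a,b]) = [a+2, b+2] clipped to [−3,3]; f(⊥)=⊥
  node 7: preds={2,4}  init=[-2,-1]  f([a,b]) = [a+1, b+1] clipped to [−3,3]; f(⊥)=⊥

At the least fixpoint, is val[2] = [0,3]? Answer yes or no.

Iteration log — 10 steps:
  step 1. node 0  ⊔preds=[-2,3]  new=[-1,3]  old=⊥  +wl: 
  step 2. node 1  ⊔preds=⊥  new=[-2,2]  stable
  step 3. node 2  ⊔preds=[-2,3]  new=[0,3]  old=⊥  +wl: 
  step 4. node 3  ⊔preds=⊥  new=[-2,3]  stable
  step 5. node 4  ⊔preds=[-2,2]  new=[-1,3]  old=⊥  +wl: 0,2
  step 6. node 5  ⊔preds=⊥  new=[0,2]  stable
  step 7. node 6  ⊔preds=[0,3]  new=[2,3]  old=⊥  +wl: 
  step 8. node 7  ⊔preds=[-1,3]  new=[-2,3]  old=[-2,-1]  +wl: 
  step 9. node 0  ⊔preds=[-2,3]  new=[-1,3]  stable
  step 10. node 2  ⊔preds=[-2,3]  new=[0,3]  stable

Least fixpoint reached:
  node 0: [-1,3]
  node 1: [-2,2]
  node 2: [0,3]
  node 3: [-2,3]
  node 4: [-1,3]
  node 5: [0,2]
  node 6: [2,3]
  node 7: [-2,3]

yes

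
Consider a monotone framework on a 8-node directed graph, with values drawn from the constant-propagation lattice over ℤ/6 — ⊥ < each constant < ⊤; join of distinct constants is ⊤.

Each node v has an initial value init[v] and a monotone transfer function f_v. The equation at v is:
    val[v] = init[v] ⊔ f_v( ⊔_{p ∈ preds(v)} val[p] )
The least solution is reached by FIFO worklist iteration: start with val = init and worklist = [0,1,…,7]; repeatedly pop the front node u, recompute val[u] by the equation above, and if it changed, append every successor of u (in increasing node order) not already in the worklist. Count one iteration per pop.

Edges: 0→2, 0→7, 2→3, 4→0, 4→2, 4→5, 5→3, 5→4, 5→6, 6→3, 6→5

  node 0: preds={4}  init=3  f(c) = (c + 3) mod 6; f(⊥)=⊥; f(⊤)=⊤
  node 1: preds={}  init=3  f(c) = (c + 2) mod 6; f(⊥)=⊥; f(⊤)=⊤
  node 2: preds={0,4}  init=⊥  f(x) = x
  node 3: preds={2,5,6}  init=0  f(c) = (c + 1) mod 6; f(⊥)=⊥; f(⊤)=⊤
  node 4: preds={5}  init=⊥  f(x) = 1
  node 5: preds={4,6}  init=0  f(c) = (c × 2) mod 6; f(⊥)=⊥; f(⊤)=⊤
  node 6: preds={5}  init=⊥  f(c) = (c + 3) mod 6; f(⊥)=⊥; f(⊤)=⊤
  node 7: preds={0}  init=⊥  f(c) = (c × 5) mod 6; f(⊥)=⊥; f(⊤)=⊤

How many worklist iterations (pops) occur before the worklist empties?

14

Trace (14 dequeues):
  [1] u=0 | in ⊥ | out 3 | ==
  [2] u=1 | in ⊥ | out 3 | ==
  [3] u=2 | in 3 | out 3 | prev ⊥ | push {}
  [4] u=3 | in ⊤ | out ⊤ | prev 0 | push {}
  [5] u=4 | in 0 | out 1 | prev ⊥ | push {0,2}
  [6] u=5 | in 1 | out ⊤ | prev 0 | push {3,4}
  [7] u=6 | in ⊤ | out ⊤ | prev ⊥ | push {5}
  [8] u=7 | in 3 | out 3 | prev ⊥ | push {}
  [9] u=0 | in 1 | out ⊤ | prev 3 | push {7}
  [10] u=2 | in ⊤ | out ⊤ | prev 3 | push {}
  [11] u=3 | in ⊤ | out ⊤ | ==
  [12] u=4 | in ⊤ | out 1 | ==
  [13] u=5 | in ⊤ | out ⊤ | ==
  [14] u=7 | in ⊤ | out ⊤ | prev 3 | push {}

Converged values:
  [0] ⊤
  [1] 3
  [2] ⊤
  [3] ⊤
  [4] 1
  [5] ⊤
  [6] ⊤
  [7] ⊤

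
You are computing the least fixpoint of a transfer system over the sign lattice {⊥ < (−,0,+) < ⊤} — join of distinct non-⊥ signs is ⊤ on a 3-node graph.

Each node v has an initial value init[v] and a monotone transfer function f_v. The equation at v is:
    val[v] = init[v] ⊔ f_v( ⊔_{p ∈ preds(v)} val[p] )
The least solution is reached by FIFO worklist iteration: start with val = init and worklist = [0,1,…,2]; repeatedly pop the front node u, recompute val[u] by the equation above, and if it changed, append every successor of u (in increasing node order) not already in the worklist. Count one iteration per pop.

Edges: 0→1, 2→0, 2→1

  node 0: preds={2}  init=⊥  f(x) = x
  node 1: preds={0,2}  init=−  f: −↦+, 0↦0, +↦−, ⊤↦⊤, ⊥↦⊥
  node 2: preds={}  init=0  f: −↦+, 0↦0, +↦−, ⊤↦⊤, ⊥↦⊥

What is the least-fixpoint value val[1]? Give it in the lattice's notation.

⊤

Worklist (3 pops):
  #1 pop 0: in=0 → 0 (was ⊥); enqueue []
  #2 pop 1: in=0 → ⊤ (was −); enqueue []
  #3 pop 2: in=⊥ → 0 (no change)

Fixpoint:
  val[0] = 0
  val[1] = ⊤
  val[2] = 0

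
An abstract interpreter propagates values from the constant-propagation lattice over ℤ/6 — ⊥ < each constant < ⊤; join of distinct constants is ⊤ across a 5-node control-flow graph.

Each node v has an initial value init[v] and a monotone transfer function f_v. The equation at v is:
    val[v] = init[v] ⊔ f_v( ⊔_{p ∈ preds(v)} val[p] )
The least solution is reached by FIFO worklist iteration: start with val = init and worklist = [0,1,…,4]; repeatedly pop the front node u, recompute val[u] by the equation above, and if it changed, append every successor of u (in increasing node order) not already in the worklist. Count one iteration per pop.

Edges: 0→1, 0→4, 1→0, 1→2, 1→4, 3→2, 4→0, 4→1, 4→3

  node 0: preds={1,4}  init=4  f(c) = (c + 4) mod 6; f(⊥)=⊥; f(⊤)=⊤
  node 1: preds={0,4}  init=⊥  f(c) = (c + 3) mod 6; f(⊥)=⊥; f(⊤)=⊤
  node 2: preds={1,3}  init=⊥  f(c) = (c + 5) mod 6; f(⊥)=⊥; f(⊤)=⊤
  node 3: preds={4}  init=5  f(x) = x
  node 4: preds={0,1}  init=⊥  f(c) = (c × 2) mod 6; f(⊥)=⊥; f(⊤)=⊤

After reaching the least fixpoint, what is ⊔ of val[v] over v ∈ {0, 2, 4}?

Worklist (11 pops):
  #1 pop 0: in=⊥ → 4 (no change)
  #2 pop 1: in=4 → 1 (was ⊥); enqueue [0]
  #3 pop 2: in=⊤ → ⊤ (was ⊥); enqueue []
  #4 pop 3: in=⊥ → 5 (no change)
  #5 pop 4: in=⊤ → ⊤ (was ⊥); enqueue [1,3]
  #6 pop 0: in=⊤ → ⊤ (was 4); enqueue [4]
  #7 pop 1: in=⊤ → ⊤ (was 1); enqueue [0,2]
  #8 pop 3: in=⊤ → ⊤ (was 5); enqueue []
  #9 pop 4: in=⊤ → ⊤ (no change)
  #10 pop 0: in=⊤ → ⊤ (no change)
  #11 pop 2: in=⊤ → ⊤ (no change)

Fixpoint:
  val[0] = ⊤
  val[1] = ⊤
  val[2] = ⊤
  val[3] = ⊤
  val[4] = ⊤

⊤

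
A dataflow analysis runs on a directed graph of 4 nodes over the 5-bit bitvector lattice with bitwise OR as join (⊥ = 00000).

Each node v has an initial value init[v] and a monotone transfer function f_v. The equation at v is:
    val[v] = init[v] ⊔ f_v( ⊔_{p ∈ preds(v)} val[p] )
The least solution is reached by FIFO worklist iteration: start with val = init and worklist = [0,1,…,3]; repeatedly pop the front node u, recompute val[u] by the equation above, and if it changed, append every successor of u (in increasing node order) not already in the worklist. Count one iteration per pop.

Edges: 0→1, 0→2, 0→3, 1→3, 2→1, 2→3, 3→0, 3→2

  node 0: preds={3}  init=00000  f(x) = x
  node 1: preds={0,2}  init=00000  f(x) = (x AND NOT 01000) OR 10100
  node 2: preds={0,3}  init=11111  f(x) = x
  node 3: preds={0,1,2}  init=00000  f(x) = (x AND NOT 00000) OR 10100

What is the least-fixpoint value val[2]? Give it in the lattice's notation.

Iteration log — 8 steps:
  step 1. node 0  ⊔preds=00000  new=00000  stable
  step 2. node 1  ⊔preds=11111  new=10111  old=00000  +wl: 
  step 3. node 2  ⊔preds=00000  new=11111  stable
  step 4. node 3  ⊔preds=11111  new=11111  old=00000  +wl: 0,2
  step 5. node 0  ⊔preds=11111  new=11111  old=00000  +wl: 1,3
  step 6. node 2  ⊔preds=11111  new=11111  stable
  step 7. node 1  ⊔preds=11111  new=10111  stable
  step 8. node 3  ⊔preds=11111  new=11111  stable

Least fixpoint reached:
  node 0: 11111
  node 1: 10111
  node 2: 11111
  node 3: 11111

11111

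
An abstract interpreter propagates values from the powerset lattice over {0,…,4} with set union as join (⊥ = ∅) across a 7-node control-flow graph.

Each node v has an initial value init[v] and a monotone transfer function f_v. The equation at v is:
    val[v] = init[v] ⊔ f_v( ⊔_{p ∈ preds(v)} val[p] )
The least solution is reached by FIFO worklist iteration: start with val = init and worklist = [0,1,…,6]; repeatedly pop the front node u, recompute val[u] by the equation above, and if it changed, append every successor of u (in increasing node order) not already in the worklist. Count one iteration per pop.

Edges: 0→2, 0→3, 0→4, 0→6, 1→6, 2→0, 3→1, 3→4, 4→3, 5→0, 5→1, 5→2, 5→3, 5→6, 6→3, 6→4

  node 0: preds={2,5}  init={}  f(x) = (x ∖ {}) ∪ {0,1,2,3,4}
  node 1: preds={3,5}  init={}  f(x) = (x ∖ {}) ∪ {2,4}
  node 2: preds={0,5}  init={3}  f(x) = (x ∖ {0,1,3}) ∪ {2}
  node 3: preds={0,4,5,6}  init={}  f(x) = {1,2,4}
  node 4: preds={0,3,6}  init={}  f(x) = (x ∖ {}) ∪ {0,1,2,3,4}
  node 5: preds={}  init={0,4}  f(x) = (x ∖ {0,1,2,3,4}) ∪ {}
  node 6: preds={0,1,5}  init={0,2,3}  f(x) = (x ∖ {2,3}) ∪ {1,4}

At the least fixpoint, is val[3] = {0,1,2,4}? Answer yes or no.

no

Worklist (12 pops):
  #1 pop 0: in={0,3,4} → {0,1,2,3,4} (was {}); enqueue []
  #2 pop 1: in={0,4} → {0,2,4} (was {}); enqueue []
  #3 pop 2: in={0,1,2,3,4} → {2,3,4} (was {3}); enqueue [0]
  #4 pop 3: in={0,1,2,3,4} → {1,2,4} (was {}); enqueue [1]
  #5 pop 4: in={0,1,2,3,4} → {0,1,2,3,4} (was {}); enqueue [3]
  #6 pop 5: in={} → {0,4} (no change)
  #7 pop 6: in={0,1,2,3,4} → {0,1,2,3,4} (was {0,2,3}); enqueue [4]
  #8 pop 0: in={0,2,3,4} → {0,1,2,3,4} (no change)
  #9 pop 1: in={0,1,2,4} → {0,1,2,4} (was {0,2,4}); enqueue [6]
  #10 pop 3: in={0,1,2,3,4} → {1,2,4} (no change)
  #11 pop 4: in={0,1,2,3,4} → {0,1,2,3,4} (no change)
  #12 pop 6: in={0,1,2,3,4} → {0,1,2,3,4} (no change)

Fixpoint:
  val[0] = {0,1,2,3,4}
  val[1] = {0,1,2,4}
  val[2] = {2,3,4}
  val[3] = {1,2,4}
  val[4] = {0,1,2,3,4}
  val[5] = {0,4}
  val[6] = {0,1,2,3,4}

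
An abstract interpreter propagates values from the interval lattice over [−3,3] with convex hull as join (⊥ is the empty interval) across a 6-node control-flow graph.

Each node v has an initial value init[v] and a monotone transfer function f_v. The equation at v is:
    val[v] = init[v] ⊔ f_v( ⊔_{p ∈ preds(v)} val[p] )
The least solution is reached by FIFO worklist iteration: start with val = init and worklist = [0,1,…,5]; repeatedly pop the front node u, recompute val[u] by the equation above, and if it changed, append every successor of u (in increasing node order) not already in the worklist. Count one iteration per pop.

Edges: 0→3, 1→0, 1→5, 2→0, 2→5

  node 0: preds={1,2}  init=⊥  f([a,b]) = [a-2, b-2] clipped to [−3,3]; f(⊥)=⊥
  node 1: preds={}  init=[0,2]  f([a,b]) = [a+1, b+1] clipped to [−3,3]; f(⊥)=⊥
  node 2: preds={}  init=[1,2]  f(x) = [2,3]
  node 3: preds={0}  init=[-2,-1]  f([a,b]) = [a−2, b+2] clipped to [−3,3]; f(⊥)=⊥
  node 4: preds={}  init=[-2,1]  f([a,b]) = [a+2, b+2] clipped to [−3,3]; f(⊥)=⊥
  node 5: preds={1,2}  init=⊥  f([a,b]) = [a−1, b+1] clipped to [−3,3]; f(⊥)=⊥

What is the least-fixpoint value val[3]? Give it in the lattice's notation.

Worklist (8 pops):
  #1 pop 0: in=[0,2] → [-2,0] (was ⊥); enqueue []
  #2 pop 1: in=⊥ → [0,2] (no change)
  #3 pop 2: in=⊥ → [1,3] (was [1,2]); enqueue [0]
  #4 pop 3: in=[-2,0] → [-3,2] (was [-2,-1]); enqueue []
  #5 pop 4: in=⊥ → [-2,1] (no change)
  #6 pop 5: in=[0,3] → [-1,3] (was ⊥); enqueue []
  #7 pop 0: in=[0,3] → [-2,1] (was [-2,0]); enqueue [3]
  #8 pop 3: in=[-2,1] → [-3,3] (was [-3,2]); enqueue []

Fixpoint:
  val[0] = [-2,1]
  val[1] = [0,2]
  val[2] = [1,3]
  val[3] = [-3,3]
  val[4] = [-2,1]
  val[5] = [-1,3]

[-3,3]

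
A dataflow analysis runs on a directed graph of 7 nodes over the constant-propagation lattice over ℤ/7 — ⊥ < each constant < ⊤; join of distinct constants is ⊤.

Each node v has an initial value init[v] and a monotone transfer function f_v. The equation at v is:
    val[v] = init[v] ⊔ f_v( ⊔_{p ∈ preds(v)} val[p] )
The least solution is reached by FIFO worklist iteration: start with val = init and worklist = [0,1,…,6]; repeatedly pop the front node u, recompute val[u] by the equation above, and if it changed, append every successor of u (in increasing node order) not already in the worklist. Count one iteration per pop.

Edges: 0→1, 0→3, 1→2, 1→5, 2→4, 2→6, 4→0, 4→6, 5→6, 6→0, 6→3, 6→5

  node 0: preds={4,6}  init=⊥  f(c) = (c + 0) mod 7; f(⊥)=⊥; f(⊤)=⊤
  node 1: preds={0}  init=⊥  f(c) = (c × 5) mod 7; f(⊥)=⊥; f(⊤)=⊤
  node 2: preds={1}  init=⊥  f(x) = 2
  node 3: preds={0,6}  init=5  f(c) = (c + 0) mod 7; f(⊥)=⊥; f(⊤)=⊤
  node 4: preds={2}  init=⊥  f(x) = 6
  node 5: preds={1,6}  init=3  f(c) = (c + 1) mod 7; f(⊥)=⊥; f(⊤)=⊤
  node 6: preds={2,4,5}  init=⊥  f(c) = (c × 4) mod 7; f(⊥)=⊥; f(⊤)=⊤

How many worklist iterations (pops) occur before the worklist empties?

Trace (14 dequeues):
  [1] u=0 | in ⊥ | out ⊥ | ==
  [2] u=1 | in ⊥ | out ⊥ | ==
  [3] u=2 | in ⊥ | out 2 | prev ⊥ | push {}
  [4] u=3 | in ⊥ | out 5 | ==
  [5] u=4 | in 2 | out 6 | prev ⊥ | push {0}
  [6] u=5 | in ⊥ | out 3 | ==
  [7] u=6 | in ⊤ | out ⊤ | prev ⊥ | push {3,5}
  [8] u=0 | in ⊤ | out ⊤ | prev ⊥ | push {1}
  [9] u=3 | in ⊤ | out ⊤ | prev 5 | push {}
  [10] u=5 | in ⊤ | out ⊤ | prev 3 | push {6}
  [11] u=1 | in ⊤ | out ⊤ | prev ⊥ | push {2,5}
  [12] u=6 | in ⊤ | out ⊤ | ==
  [13] u=2 | in ⊤ | out 2 | ==
  [14] u=5 | in ⊤ | out ⊤ | ==

Converged values:
  [0] ⊤
  [1] ⊤
  [2] 2
  [3] ⊤
  [4] 6
  [5] ⊤
  [6] ⊤

14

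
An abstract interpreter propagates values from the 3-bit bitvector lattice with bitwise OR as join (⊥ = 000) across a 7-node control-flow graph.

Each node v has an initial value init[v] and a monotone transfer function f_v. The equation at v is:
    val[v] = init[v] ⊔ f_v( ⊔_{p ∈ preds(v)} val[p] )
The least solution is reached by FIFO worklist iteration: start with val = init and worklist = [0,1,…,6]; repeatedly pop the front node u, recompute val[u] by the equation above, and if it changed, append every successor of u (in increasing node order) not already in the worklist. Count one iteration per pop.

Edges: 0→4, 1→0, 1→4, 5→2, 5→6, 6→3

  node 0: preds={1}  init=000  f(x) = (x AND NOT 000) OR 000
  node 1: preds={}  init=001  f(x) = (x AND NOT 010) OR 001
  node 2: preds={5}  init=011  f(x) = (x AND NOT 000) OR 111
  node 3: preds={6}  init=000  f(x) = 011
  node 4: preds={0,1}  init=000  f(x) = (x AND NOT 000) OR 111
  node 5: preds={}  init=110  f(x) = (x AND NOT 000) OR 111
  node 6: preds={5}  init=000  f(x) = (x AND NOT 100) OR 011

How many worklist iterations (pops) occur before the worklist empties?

Iteration log — 9 steps:
  step 1. node 0  ⊔preds=001  new=001  old=000  +wl: 
  step 2. node 1  ⊔preds=000  new=001  stable
  step 3. node 2  ⊔preds=110  new=111  old=011  +wl: 
  step 4. node 3  ⊔preds=000  new=011  old=000  +wl: 
  step 5. node 4  ⊔preds=001  new=111  old=000  +wl: 
  step 6. node 5  ⊔preds=000  new=111  old=110  +wl: 2
  step 7. node 6  ⊔preds=111  new=011  old=000  +wl: 3
  step 8. node 2  ⊔preds=111  new=111  stable
  step 9. node 3  ⊔preds=011  new=011  stable

Least fixpoint reached:
  node 0: 001
  node 1: 001
  node 2: 111
  node 3: 011
  node 4: 111
  node 5: 111
  node 6: 011

9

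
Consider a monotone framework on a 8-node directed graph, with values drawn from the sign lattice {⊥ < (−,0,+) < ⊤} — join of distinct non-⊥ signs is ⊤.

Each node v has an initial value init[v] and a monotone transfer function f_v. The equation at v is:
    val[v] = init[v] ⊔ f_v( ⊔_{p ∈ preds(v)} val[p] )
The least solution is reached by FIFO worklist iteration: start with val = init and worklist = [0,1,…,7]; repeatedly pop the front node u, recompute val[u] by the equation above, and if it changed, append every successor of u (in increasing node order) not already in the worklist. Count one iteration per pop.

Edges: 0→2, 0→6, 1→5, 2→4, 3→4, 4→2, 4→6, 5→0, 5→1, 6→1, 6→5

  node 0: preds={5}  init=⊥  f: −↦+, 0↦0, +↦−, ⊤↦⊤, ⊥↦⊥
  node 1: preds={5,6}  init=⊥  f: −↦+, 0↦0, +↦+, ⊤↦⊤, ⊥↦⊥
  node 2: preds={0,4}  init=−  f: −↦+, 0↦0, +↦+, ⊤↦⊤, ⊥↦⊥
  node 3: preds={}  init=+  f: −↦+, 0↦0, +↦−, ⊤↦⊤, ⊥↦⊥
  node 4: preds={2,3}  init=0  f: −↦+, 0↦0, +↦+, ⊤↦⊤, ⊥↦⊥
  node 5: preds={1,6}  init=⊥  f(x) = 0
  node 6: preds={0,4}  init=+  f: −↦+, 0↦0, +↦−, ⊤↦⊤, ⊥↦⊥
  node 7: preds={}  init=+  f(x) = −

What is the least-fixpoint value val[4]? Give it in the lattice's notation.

⊤

Trace (14 dequeues):
  [1] u=0 | in ⊥ | out ⊥ | ==
  [2] u=1 | in + | out + | prev ⊥ | push {}
  [3] u=2 | in 0 | out ⊤ | prev − | push {}
  [4] u=3 | in ⊥ | out + | ==
  [5] u=4 | in ⊤ | out ⊤ | prev 0 | push {2}
  [6] u=5 | in + | out 0 | prev ⊥ | push {0,1}
  [7] u=6 | in ⊤ | out ⊤ | prev + | push {5}
  [8] u=7 | in ⊥ | out ⊤ | prev + | push {}
  [9] u=2 | in ⊤ | out ⊤ | ==
  [10] u=0 | in 0 | out 0 | prev ⊥ | push {2,6}
  [11] u=1 | in ⊤ | out ⊤ | prev + | push {}
  [12] u=5 | in ⊤ | out 0 | ==
  [13] u=2 | in ⊤ | out ⊤ | ==
  [14] u=6 | in ⊤ | out ⊤ | ==

Converged values:
  [0] 0
  [1] ⊤
  [2] ⊤
  [3] +
  [4] ⊤
  [5] 0
  [6] ⊤
  [7] ⊤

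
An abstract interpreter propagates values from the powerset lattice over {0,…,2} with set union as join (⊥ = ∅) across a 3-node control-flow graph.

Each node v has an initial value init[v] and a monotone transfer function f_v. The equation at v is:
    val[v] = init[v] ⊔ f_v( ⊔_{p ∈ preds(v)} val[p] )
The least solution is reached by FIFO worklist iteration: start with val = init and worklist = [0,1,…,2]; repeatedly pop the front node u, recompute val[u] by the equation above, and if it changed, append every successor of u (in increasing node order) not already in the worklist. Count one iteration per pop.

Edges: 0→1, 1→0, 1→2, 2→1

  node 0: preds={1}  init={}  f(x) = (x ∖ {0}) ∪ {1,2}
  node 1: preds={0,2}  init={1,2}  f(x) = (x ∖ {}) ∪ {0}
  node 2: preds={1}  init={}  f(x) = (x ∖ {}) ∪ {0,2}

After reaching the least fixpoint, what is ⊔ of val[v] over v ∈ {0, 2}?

Trace (5 dequeues):
  [1] u=0 | in {1,2} | out {1,2} | prev {} | push {}
  [2] u=1 | in {1,2} | out {0,1,2} | prev {1,2} | push {0}
  [3] u=2 | in {0,1,2} | out {0,1,2} | prev {} | push {1}
  [4] u=0 | in {0,1,2} | out {1,2} | ==
  [5] u=1 | in {0,1,2} | out {0,1,2} | ==

Converged values:
  [0] {1,2}
  [1] {0,1,2}
  [2] {0,1,2}

{0,1,2}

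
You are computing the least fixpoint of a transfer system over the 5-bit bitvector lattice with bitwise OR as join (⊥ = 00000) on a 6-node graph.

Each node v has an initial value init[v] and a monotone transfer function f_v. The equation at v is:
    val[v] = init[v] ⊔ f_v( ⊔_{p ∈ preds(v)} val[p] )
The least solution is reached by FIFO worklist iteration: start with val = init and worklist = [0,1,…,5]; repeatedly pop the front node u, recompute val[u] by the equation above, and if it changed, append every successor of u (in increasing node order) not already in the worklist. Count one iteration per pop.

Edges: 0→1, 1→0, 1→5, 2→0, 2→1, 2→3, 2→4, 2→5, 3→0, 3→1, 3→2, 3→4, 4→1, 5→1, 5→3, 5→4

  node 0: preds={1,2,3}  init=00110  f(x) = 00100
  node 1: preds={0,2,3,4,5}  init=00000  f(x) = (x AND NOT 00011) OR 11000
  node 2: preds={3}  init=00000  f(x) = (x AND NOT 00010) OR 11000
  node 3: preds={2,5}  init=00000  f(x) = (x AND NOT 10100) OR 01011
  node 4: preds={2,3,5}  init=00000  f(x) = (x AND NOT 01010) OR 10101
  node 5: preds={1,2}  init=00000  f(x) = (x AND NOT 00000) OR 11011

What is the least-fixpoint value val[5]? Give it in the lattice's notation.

Worklist (14 pops):
  #1 pop 0: in=00000 → 00110 (no change)
  #2 pop 1: in=00110 → 11100 (was 00000); enqueue [0]
  #3 pop 2: in=00000 → 11000 (was 00000); enqueue [1]
  #4 pop 3: in=11000 → 01011 (was 00000); enqueue [2]
  #5 pop 4: in=11011 → 10101 (was 00000); enqueue []
  #6 pop 5: in=11100 → 11111 (was 00000); enqueue [3,4]
  #7 pop 0: in=11111 → 00110 (no change)
  #8 pop 1: in=11111 → 11100 (no change)
  #9 pop 2: in=01011 → 11001 (was 11000); enqueue [0,1,5]
  #10 pop 3: in=11111 → 01011 (no change)
  #11 pop 4: in=11111 → 10101 (no change)
  #12 pop 0: in=11111 → 00110 (no change)
  #13 pop 1: in=11111 → 11100 (no change)
  #14 pop 5: in=11101 → 11111 (no change)

Fixpoint:
  val[0] = 00110
  val[1] = 11100
  val[2] = 11001
  val[3] = 01011
  val[4] = 10101
  val[5] = 11111

11111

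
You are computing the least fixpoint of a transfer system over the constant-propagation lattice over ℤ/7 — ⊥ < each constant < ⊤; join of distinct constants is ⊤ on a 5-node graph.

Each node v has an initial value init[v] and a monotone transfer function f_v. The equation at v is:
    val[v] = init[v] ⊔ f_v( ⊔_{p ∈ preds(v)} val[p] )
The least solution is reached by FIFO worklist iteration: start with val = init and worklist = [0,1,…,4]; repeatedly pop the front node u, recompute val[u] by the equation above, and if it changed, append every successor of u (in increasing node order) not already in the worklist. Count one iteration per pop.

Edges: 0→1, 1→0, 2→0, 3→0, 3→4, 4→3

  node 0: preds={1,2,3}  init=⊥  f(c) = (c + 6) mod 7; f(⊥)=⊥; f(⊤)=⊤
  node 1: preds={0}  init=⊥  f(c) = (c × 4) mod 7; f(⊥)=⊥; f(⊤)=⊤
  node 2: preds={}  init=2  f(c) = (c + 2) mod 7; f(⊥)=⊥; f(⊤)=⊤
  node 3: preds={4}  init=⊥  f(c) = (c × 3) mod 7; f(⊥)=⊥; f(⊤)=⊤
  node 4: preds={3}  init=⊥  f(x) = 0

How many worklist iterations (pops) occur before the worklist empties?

10

Trace (10 dequeues):
  [1] u=0 | in 2 | out 1 | prev ⊥ | push {}
  [2] u=1 | in 1 | out 4 | prev ⊥ | push {0}
  [3] u=2 | in ⊥ | out 2 | ==
  [4] u=3 | in ⊥ | out ⊥ | ==
  [5] u=4 | in ⊥ | out 0 | prev ⊥ | push {3}
  [6] u=0 | in ⊤ | out ⊤ | prev 1 | push {1}
  [7] u=3 | in 0 | out 0 | prev ⊥ | push {0,4}
  [8] u=1 | in ⊤ | out ⊤ | prev 4 | push {}
  [9] u=0 | in ⊤ | out ⊤ | ==
  [10] u=4 | in 0 | out 0 | ==

Converged values:
  [0] ⊤
  [1] ⊤
  [2] 2
  [3] 0
  [4] 0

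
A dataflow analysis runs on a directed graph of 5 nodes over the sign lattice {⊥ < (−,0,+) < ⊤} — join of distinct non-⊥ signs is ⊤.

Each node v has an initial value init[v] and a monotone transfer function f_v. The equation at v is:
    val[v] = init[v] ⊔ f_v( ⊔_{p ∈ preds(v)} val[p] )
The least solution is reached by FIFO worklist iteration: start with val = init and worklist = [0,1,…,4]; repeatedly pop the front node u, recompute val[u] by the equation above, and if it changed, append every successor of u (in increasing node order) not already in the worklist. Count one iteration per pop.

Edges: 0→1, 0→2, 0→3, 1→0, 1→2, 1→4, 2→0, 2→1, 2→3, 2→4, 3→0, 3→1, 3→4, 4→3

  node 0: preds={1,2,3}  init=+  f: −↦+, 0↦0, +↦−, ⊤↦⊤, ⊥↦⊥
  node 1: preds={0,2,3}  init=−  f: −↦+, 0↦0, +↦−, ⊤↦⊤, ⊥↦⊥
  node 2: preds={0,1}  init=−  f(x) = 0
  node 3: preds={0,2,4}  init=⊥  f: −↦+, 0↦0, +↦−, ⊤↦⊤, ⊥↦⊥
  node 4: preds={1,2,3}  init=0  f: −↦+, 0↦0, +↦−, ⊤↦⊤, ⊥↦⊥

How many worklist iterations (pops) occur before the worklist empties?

9

Worklist (9 pops):
  #1 pop 0: in=− → + (no change)
  #2 pop 1: in=⊤ → ⊤ (was −); enqueue [0]
  #3 pop 2: in=⊤ → ⊤ (was −); enqueue [1]
  #4 pop 3: in=⊤ → ⊤ (was ⊥); enqueue []
  #5 pop 4: in=⊤ → ⊤ (was 0); enqueue [3]
  #6 pop 0: in=⊤ → ⊤ (was +); enqueue [2]
  #7 pop 1: in=⊤ → ⊤ (no change)
  #8 pop 3: in=⊤ → ⊤ (no change)
  #9 pop 2: in=⊤ → ⊤ (no change)

Fixpoint:
  val[0] = ⊤
  val[1] = ⊤
  val[2] = ⊤
  val[3] = ⊤
  val[4] = ⊤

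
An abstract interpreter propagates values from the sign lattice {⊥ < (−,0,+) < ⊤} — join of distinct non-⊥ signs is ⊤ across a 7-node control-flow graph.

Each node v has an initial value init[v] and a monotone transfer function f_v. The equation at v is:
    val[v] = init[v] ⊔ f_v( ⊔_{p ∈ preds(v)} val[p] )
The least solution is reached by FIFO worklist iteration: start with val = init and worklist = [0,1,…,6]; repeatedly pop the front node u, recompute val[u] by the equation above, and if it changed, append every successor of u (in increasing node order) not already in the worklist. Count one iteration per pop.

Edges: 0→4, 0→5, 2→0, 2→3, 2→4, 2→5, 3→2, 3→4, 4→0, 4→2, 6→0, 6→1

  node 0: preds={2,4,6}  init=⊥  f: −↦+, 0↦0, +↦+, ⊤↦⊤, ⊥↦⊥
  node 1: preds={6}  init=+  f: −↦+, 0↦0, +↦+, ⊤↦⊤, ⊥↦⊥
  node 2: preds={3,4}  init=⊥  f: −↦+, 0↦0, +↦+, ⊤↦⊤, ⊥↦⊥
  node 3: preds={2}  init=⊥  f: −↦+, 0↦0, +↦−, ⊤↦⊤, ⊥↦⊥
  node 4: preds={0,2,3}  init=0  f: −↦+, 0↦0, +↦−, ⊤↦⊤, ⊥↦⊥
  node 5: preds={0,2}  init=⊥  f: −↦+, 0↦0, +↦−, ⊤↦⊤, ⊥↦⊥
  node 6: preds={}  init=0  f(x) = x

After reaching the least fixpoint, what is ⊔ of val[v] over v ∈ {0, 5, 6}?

0

Iteration log — 9 steps:
  step 1. node 0  ⊔preds=0  new=0  old=⊥  +wl: 
  step 2. node 1  ⊔preds=0  new=⊤  old=+  +wl: 
  step 3. node 2  ⊔preds=0  new=0  old=⊥  +wl: 0
  step 4. node 3  ⊔preds=0  new=0  old=⊥  +wl: 2
  step 5. node 4  ⊔preds=0  new=0  stable
  step 6. node 5  ⊔preds=0  new=0  old=⊥  +wl: 
  step 7. node 6  ⊔preds=⊥  new=0  stable
  step 8. node 0  ⊔preds=0  new=0  stable
  step 9. node 2  ⊔preds=0  new=0  stable

Least fixpoint reached:
  node 0: 0
  node 1: ⊤
  node 2: 0
  node 3: 0
  node 4: 0
  node 5: 0
  node 6: 0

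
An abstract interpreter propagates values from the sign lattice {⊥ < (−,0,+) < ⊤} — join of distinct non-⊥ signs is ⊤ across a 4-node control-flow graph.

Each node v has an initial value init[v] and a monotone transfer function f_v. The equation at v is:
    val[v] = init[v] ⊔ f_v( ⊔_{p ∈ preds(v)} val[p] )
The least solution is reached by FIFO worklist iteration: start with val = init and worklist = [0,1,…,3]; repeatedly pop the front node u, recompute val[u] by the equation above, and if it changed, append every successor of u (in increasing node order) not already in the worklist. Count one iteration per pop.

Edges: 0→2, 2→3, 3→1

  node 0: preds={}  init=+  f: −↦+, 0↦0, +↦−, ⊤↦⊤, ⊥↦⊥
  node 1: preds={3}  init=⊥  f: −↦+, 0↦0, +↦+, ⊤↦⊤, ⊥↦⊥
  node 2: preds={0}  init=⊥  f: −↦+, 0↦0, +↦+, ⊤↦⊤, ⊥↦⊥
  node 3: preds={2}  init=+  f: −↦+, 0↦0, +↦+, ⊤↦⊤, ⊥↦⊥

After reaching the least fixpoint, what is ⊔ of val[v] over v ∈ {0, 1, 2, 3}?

+

Trace (4 dequeues):
  [1] u=0 | in ⊥ | out + | ==
  [2] u=1 | in + | out + | prev ⊥ | push {}
  [3] u=2 | in + | out + | prev ⊥ | push {}
  [4] u=3 | in + | out + | ==

Converged values:
  [0] +
  [1] +
  [2] +
  [3] +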